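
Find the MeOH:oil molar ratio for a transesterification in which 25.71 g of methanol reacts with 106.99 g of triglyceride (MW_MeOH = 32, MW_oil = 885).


Molar ratio = n_MeOH / n_oil = (MeOH/32) / (oil/885) = (MeOH * 885) / (32 * oil)
= (25.71 * 885) / (32 * 106.99)
= 6.6459

6.6459


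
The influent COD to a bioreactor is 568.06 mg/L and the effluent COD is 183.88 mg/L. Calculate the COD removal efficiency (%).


eta = (COD_in - COD_out) / COD_in * 100
= (568.06 - 183.88) / 568.06 * 100
= 67.6302%

67.6302%


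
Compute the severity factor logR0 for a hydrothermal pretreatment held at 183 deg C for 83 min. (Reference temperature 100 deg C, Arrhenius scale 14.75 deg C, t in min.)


logR0 = log10(t * exp((T - 100) / 14.75))
= log10(83 * exp((183 - 100) / 14.75))
= 4.3629

4.3629


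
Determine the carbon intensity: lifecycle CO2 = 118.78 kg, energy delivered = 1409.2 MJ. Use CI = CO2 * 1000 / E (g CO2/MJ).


CI = CO2 * 1000 / E
= 118.78 * 1000 / 1409.2
= 84.2890 g CO2/MJ

84.2890 g CO2/MJ


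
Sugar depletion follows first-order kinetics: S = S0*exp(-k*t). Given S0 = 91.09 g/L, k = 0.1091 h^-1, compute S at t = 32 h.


S = S0 * exp(-k * t)
S = 91.09 * exp(-0.1091 * 32)
S = 2.7750 g/L

2.7750 g/L


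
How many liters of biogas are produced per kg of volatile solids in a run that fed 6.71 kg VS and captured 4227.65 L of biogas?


Y = V / VS
= 4227.65 / 6.71
= 630.0522 L/kg VS

630.0522 L/kg VS


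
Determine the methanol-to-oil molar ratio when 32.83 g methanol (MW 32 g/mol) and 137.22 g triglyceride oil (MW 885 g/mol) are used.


Molar ratio = n_MeOH / n_oil = (MeOH/32) / (oil/885) = (MeOH * 885) / (32 * oil)
= (32.83 * 885) / (32 * 137.22)
= 6.6168

6.6168


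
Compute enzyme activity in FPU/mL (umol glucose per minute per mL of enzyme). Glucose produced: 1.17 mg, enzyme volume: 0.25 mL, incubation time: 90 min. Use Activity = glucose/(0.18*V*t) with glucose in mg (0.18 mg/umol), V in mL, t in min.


Activity = glucose_mg / (0.18 mg/umol * V_mL * t_min)
= 1.17 / (0.18 * 0.25 * 90)
= 0.2889 FPU/mL

0.2889 FPU/mL


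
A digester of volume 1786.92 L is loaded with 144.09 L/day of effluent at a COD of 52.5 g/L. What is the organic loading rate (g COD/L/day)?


OLR = Q * S / V
= 144.09 * 52.5 / 1786.92
= 4.2334 g/L/day

4.2334 g/L/day


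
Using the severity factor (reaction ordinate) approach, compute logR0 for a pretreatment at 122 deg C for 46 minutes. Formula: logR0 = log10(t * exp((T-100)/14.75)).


logR0 = log10(t * exp((T - 100) / 14.75))
= log10(46 * exp((122 - 100) / 14.75))
= 2.3105

2.3105


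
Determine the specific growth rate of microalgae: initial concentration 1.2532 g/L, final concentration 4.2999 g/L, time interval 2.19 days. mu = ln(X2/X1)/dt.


mu = ln(X2/X1) / dt
= ln(4.2999/1.2532) / 2.19
= 0.5630 per day

0.5630 per day


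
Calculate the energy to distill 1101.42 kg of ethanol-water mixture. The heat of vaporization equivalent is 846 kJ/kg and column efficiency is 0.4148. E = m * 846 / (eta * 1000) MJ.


E = m * 846 / (eta * 1000)
= 1101.42 * 846 / (0.4148 * 1000)
= 2246.3870 MJ

2246.3870 MJ


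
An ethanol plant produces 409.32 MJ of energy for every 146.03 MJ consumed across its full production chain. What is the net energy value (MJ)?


NEV = E_out - E_in
= 409.32 - 146.03
= 263.2900 MJ

263.2900 MJ


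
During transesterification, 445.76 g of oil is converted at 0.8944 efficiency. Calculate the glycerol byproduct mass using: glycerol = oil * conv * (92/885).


glycerol = oil * conv * (92/885)
= 445.76 * 0.8944 * 92 / 885
= 41.4455 g

41.4455 g


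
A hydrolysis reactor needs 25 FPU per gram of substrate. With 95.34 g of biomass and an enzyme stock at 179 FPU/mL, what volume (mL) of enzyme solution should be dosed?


V = dosage * m_sub / activity
V = 25 * 95.34 / 179
V = 13.3156 mL

13.3156 mL


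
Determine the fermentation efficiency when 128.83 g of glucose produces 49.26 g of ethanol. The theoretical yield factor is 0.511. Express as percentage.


Fermentation efficiency = (actual / (0.511 * glucose)) * 100
= (49.26 / (0.511 * 128.83)) * 100
= 74.8267%

74.8267%


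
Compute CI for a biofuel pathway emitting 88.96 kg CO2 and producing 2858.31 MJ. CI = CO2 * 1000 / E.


CI = CO2 * 1000 / E
= 88.96 * 1000 / 2858.31
= 31.1233 g CO2/MJ

31.1233 g CO2/MJ


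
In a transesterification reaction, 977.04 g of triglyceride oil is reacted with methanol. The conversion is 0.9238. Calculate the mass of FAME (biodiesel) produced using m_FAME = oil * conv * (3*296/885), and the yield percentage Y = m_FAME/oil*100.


m_FAME = oil * conv * (3 * 296 / 885) = oil * conv * (888/885)
= 977.04 * 0.9238 * 888 / 885
= 905.6492 g
Y = m_FAME / oil * 100 = conv * (888/885) * 100
= 0.9238 * 888 / 885 * 100
= 92.69%

905.6492 g FAME; Y = 92.69%


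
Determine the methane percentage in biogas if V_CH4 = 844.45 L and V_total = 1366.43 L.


CH4% = V_CH4 / V_total * 100
= 844.45 / 1366.43 * 100
= 61.7997%

61.7997%


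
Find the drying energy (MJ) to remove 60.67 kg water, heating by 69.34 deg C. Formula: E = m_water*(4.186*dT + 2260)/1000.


E = m_water * (4.186 * dT + 2260) / 1000
= 60.67 * (4.186 * 69.34 + 2260) / 1000
= 154.7241 MJ

154.7241 MJ


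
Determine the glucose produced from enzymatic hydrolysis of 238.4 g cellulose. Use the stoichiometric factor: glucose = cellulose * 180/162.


glucose = cellulose * 180/162
= 238.4 * 180/162
= 264.8889 g

264.8889 g


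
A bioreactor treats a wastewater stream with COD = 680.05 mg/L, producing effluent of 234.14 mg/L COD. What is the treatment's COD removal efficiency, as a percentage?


eta = (COD_in - COD_out) / COD_in * 100
= (680.05 - 234.14) / 680.05 * 100
= 65.5702%

65.5702%


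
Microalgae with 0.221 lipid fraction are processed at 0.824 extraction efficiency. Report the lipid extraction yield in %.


Y = lipid_content * extraction_eff * 100
= 0.221 * 0.824 * 100
= 18.2104%

18.2104%


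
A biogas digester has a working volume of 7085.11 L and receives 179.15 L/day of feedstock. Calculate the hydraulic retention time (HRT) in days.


HRT = V / Q
= 7085.11 / 179.15
= 39.5485 days

39.5485 days


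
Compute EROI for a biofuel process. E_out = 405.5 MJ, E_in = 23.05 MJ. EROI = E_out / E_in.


EROI = E_out / E_in
= 405.5 / 23.05
= 17.5922

17.5922


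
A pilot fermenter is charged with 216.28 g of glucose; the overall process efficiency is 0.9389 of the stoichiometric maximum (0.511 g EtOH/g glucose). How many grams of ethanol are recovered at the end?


Actual ethanol: m = 0.511 * 216.28 * 0.9389
m = 103.7664 g

103.7664 g


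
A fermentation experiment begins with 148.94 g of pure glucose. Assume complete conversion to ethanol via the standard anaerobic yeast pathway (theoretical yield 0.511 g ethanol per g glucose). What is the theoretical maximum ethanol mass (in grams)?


Theoretical ethanol yield: m_EtOH = 0.511 * m_glucose
m_EtOH = 0.511 * 148.94 = 76.1083 g

76.1083 g


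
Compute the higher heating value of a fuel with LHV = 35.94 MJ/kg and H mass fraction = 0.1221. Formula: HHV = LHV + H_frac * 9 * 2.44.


HHV = LHV + H_frac * 9 * 2.44
= 35.94 + 0.1221 * 9 * 2.44
= 38.6213 MJ/kg

38.6213 MJ/kg


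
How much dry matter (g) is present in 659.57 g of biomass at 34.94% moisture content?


Wd = Ww * (1 - MC/100)
= 659.57 * (1 - 34.94/100)
= 429.1162 g

429.1162 g


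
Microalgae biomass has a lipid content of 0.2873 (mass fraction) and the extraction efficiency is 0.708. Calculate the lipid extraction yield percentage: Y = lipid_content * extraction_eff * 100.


Y = lipid_content * extraction_eff * 100
= 0.2873 * 0.708 * 100
= 20.3408%

20.3408%


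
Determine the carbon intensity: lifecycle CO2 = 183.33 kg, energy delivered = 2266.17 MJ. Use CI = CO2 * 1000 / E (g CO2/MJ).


CI = CO2 * 1000 / E
= 183.33 * 1000 / 2266.17
= 80.8986 g CO2/MJ

80.8986 g CO2/MJ


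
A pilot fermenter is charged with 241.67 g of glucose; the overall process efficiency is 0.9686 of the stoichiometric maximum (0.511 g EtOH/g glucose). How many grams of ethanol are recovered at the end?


Actual ethanol: m = 0.511 * 241.67 * 0.9686
m = 119.6157 g

119.6157 g


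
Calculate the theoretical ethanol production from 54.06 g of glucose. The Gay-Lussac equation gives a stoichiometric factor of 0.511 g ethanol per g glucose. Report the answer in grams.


Theoretical ethanol yield: m_EtOH = 0.511 * m_glucose
m_EtOH = 0.511 * 54.06 = 27.6247 g

27.6247 g


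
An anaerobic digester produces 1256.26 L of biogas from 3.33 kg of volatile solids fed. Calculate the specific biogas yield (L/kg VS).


Y = V / VS
= 1256.26 / 3.33
= 377.2553 L/kg VS

377.2553 L/kg VS


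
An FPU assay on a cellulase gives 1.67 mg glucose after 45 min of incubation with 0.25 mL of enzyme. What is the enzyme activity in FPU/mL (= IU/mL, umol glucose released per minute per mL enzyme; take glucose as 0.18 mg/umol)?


Activity = glucose_mg / (0.18 mg/umol * V_mL * t_min)
= 1.67 / (0.18 * 0.25 * 45)
= 0.8247 FPU/mL

0.8247 FPU/mL


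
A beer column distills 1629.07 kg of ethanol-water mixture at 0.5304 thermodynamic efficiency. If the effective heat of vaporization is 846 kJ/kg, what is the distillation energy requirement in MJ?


E = m * 846 / (eta * 1000)
= 1629.07 * 846 / (0.5304 * 1000)
= 2598.4035 MJ

2598.4035 MJ


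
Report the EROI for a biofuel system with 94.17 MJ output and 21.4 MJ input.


EROI = E_out / E_in
= 94.17 / 21.4
= 4.4005

4.4005


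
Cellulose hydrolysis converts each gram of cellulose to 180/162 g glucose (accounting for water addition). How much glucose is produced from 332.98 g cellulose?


glucose = cellulose * 180/162
= 332.98 * 180/162
= 369.9778 g

369.9778 g


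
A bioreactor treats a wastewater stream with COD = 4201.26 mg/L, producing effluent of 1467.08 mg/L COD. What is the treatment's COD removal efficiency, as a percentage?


eta = (COD_in - COD_out) / COD_in * 100
= (4201.26 - 1467.08) / 4201.26 * 100
= 65.0800%

65.0800%


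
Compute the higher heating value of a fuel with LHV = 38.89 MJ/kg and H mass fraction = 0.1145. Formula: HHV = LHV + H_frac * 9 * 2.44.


HHV = LHV + H_frac * 9 * 2.44
= 38.89 + 0.1145 * 9 * 2.44
= 41.4044 MJ/kg

41.4044 MJ/kg


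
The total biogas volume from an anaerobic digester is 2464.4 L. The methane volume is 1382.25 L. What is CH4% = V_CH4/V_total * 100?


CH4% = V_CH4 / V_total * 100
= 1382.25 / 2464.4 * 100
= 56.0887%

56.0887%


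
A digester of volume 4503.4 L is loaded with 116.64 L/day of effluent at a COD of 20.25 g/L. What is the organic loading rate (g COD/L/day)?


OLR = Q * S / V
= 116.64 * 20.25 / 4503.4
= 0.5245 g/L/day

0.5245 g/L/day


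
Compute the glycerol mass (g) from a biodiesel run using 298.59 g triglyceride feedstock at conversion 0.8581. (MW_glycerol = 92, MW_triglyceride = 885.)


glycerol = oil * conv * (92/885)
= 298.59 * 0.8581 * 92 / 885
= 26.6353 g

26.6353 g


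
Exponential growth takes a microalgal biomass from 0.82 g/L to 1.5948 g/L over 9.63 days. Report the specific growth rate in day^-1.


mu = ln(X2/X1) / dt
= ln(1.5948/0.82) / 9.63
= 0.0691 per day

0.0691 per day


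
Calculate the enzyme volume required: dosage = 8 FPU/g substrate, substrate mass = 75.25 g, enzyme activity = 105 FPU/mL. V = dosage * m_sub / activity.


V = dosage * m_sub / activity
V = 8 * 75.25 / 105
V = 5.7333 mL

5.7333 mL


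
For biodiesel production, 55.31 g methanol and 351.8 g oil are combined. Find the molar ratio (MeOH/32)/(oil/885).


Molar ratio = n_MeOH / n_oil = (MeOH/32) / (oil/885) = (MeOH * 885) / (32 * oil)
= (55.31 * 885) / (32 * 351.8)
= 4.3481

4.3481


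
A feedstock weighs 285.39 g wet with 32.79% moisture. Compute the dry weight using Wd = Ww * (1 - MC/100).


Wd = Ww * (1 - MC/100)
= 285.39 * (1 - 32.79/100)
= 191.8106 g

191.8106 g


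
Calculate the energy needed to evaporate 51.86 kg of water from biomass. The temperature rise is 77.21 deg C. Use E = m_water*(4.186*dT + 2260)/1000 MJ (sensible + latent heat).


E = m_water * (4.186 * dT + 2260) / 1000
= 51.86 * (4.186 * 77.21 + 2260) / 1000
= 133.9648 MJ

133.9648 MJ


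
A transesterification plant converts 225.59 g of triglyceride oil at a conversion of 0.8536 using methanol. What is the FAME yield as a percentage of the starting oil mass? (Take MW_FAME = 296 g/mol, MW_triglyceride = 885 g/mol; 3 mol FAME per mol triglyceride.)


m_FAME = oil * conv * (3 * 296 / 885) = oil * conv * (888/885)
= 225.59 * 0.8536 * 888 / 885
= 193.2164 g
Y = m_FAME / oil * 100 = conv * (888/885) * 100
= 0.8536 * 888 / 885 * 100
= 85.65%

85.65%


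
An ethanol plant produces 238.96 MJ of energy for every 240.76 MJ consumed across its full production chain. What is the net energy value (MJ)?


NEV = E_out - E_in
= 238.96 - 240.76
= -1.8000 MJ

-1.8000 MJ


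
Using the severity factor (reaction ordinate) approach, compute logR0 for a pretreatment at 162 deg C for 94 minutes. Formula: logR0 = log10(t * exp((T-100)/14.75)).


logR0 = log10(t * exp((T - 100) / 14.75))
= log10(94 * exp((162 - 100) / 14.75))
= 3.7986

3.7986


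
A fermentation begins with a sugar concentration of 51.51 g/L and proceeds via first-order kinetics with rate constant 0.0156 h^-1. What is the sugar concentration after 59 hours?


S = S0 * exp(-k * t)
S = 51.51 * exp(-0.0156 * 59)
S = 20.5195 g/L

20.5195 g/L


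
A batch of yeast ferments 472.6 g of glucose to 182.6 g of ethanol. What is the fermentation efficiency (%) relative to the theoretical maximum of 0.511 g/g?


Fermentation efficiency = (actual / (0.511 * glucose)) * 100
= (182.6 / (0.511 * 472.6)) * 100
= 75.6112%

75.6112%


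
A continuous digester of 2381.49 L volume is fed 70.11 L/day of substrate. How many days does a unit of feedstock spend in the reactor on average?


HRT = V / Q
= 2381.49 / 70.11
= 33.9679 days

33.9679 days


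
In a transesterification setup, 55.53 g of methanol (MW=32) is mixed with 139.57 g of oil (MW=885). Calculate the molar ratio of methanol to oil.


Molar ratio = n_MeOH / n_oil = (MeOH/32) / (oil/885) = (MeOH * 885) / (32 * oil)
= (55.53 * 885) / (32 * 139.57)
= 11.0035

11.0035


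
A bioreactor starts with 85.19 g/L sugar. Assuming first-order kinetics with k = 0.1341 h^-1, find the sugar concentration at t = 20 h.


S = S0 * exp(-k * t)
S = 85.19 * exp(-0.1341 * 20)
S = 5.8292 g/L

5.8292 g/L


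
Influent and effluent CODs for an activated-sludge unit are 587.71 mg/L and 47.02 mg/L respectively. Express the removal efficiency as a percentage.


eta = (COD_in - COD_out) / COD_in * 100
= (587.71 - 47.02) / 587.71 * 100
= 91.9995%

91.9995%


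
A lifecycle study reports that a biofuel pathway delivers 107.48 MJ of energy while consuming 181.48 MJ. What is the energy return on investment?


EROI = E_out / E_in
= 107.48 / 181.48
= 0.5922

0.5922


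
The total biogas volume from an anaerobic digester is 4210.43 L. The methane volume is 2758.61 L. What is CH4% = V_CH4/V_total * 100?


CH4% = V_CH4 / V_total * 100
= 2758.61 / 4210.43 * 100
= 65.5185%

65.5185%


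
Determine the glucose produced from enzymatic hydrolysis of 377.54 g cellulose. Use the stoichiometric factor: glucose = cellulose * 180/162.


glucose = cellulose * 180/162
= 377.54 * 180/162
= 419.4889 g

419.4889 g


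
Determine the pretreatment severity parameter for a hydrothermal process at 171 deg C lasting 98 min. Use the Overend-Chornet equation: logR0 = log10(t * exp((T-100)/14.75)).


logR0 = log10(t * exp((T - 100) / 14.75))
= log10(98 * exp((171 - 100) / 14.75))
= 4.0817

4.0817


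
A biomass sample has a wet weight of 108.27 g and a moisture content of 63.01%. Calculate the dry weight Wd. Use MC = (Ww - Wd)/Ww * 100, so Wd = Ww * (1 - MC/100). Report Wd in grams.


Wd = Ww * (1 - MC/100)
= 108.27 * (1 - 63.01/100)
= 40.0491 g

40.0491 g


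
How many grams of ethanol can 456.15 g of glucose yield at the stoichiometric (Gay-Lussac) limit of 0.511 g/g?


Theoretical ethanol yield: m_EtOH = 0.511 * m_glucose
m_EtOH = 0.511 * 456.15 = 233.0926 g

233.0926 g


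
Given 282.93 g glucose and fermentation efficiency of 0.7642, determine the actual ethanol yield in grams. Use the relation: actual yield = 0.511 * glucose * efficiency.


Actual ethanol: m = 0.511 * 282.93 * 0.7642
m = 110.4859 g

110.4859 g


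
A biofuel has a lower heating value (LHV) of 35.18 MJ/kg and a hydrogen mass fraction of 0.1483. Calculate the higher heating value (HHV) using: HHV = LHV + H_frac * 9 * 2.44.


HHV = LHV + H_frac * 9 * 2.44
= 35.18 + 0.1483 * 9 * 2.44
= 38.4367 MJ/kg

38.4367 MJ/kg


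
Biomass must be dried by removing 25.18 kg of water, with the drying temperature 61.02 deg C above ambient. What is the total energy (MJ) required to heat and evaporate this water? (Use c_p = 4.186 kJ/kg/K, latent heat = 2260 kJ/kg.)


E = m_water * (4.186 * dT + 2260) / 1000
= 25.18 * (4.186 * 61.02 + 2260) / 1000
= 63.3385 MJ

63.3385 MJ


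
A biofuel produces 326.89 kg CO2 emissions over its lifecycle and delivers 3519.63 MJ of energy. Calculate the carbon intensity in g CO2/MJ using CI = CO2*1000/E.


CI = CO2 * 1000 / E
= 326.89 * 1000 / 3519.63
= 92.8762 g CO2/MJ

92.8762 g CO2/MJ


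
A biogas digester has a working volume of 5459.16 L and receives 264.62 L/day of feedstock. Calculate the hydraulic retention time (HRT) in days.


HRT = V / Q
= 5459.16 / 264.62
= 20.6302 days

20.6302 days


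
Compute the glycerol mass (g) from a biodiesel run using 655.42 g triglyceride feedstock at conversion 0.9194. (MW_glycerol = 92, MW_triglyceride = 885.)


glycerol = oil * conv * (92/885)
= 655.42 * 0.9194 * 92 / 885
= 62.6425 g

62.6425 g


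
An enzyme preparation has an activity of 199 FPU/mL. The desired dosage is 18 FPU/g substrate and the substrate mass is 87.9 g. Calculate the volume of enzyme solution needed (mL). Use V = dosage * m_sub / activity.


V = dosage * m_sub / activity
V = 18 * 87.9 / 199
V = 7.9508 mL

7.9508 mL


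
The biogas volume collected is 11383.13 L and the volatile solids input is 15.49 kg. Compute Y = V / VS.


Y = V / VS
= 11383.13 / 15.49
= 734.8696 L/kg VS

734.8696 L/kg VS


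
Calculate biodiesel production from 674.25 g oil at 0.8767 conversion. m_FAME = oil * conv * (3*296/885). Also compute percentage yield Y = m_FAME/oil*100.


m_FAME = oil * conv * (3 * 296 / 885) = oil * conv * (888/885)
= 674.25 * 0.8767 * 888 / 885
= 593.1188 g
Y = m_FAME / oil * 100 = conv * (888/885) * 100
= 0.8767 * 888 / 885 * 100
= 87.97%

593.1188 g FAME; Y = 87.97%


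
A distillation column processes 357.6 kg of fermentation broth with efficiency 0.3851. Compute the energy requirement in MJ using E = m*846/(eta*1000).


E = m * 846 / (eta * 1000)
= 357.6 * 846 / (0.3851 * 1000)
= 785.5871 MJ

785.5871 MJ


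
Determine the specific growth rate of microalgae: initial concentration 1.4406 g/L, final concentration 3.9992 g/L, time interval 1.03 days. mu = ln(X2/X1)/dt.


mu = ln(X2/X1) / dt
= ln(3.9992/1.4406) / 1.03
= 0.9913 per day

0.9913 per day


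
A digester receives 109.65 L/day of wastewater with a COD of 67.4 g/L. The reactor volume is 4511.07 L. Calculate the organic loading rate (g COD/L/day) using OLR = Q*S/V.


OLR = Q * S / V
= 109.65 * 67.4 / 4511.07
= 1.6383 g/L/day

1.6383 g/L/day


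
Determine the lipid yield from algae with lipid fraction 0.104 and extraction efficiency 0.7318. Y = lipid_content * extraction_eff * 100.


Y = lipid_content * extraction_eff * 100
= 0.104 * 0.7318 * 100
= 7.6107%

7.6107%


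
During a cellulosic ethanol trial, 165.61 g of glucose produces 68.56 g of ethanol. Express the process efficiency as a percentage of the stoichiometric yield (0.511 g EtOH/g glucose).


Fermentation efficiency = (actual / (0.511 * glucose)) * 100
= (68.56 / (0.511 * 165.61)) * 100
= 81.0146%

81.0146%


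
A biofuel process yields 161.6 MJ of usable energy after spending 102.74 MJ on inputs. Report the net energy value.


NEV = E_out - E_in
= 161.6 - 102.74
= 58.8600 MJ

58.8600 MJ


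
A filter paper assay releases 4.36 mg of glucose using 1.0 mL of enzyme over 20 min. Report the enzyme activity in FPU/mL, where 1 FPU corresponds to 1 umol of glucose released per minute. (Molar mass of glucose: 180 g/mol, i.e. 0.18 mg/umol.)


Activity = glucose_mg / (0.18 mg/umol * V_mL * t_min)
= 4.36 / (0.18 * 1.0 * 20)
= 1.2111 FPU/mL

1.2111 FPU/mL


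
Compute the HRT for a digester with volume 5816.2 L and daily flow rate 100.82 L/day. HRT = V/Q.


HRT = V / Q
= 5816.2 / 100.82
= 57.6890 days

57.6890 days


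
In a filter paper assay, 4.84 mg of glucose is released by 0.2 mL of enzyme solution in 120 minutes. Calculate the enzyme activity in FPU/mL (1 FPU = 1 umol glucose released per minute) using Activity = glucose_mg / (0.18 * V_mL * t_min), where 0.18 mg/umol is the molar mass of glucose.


Activity = glucose_mg / (0.18 mg/umol * V_mL * t_min)
= 4.84 / (0.18 * 0.2 * 120)
= 1.1204 FPU/mL

1.1204 FPU/mL


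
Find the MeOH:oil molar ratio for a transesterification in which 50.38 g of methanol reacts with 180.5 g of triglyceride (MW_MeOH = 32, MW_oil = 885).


Molar ratio = n_MeOH / n_oil = (MeOH/32) / (oil/885) = (MeOH * 885) / (32 * oil)
= (50.38 * 885) / (32 * 180.5)
= 7.7192

7.7192


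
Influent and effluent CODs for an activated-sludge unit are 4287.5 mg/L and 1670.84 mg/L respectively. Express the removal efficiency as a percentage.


eta = (COD_in - COD_out) / COD_in * 100
= (4287.5 - 1670.84) / 4287.5 * 100
= 61.0300%

61.0300%


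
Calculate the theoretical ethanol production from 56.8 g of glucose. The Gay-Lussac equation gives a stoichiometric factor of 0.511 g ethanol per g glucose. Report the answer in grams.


Theoretical ethanol yield: m_EtOH = 0.511 * m_glucose
m_EtOH = 0.511 * 56.8 = 29.0248 g

29.0248 g


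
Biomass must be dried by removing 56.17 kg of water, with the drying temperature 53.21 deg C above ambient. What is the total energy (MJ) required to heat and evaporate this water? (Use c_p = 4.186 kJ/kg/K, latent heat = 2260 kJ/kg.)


E = m_water * (4.186 * dT + 2260) / 1000
= 56.17 * (4.186 * 53.21 + 2260) / 1000
= 139.4553 MJ

139.4553 MJ


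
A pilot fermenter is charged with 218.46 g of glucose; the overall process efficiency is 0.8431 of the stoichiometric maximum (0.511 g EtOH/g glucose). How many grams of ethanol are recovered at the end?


Actual ethanol: m = 0.511 * 218.46 * 0.8431
m = 94.1178 g

94.1178 g


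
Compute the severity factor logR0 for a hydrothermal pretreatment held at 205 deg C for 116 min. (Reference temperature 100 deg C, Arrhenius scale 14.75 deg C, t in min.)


logR0 = log10(t * exp((T - 100) / 14.75))
= log10(116 * exp((205 - 100) / 14.75))
= 5.1560

5.1560


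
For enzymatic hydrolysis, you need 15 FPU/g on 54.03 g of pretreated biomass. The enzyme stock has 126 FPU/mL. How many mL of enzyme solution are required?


V = dosage * m_sub / activity
V = 15 * 54.03 / 126
V = 6.4321 mL

6.4321 mL


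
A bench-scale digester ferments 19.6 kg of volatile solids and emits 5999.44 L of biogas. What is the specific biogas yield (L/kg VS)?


Y = V / VS
= 5999.44 / 19.6
= 306.0939 L/kg VS

306.0939 L/kg VS


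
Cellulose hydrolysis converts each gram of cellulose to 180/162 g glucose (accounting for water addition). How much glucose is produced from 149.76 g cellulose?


glucose = cellulose * 180/162
= 149.76 * 180/162
= 166.4000 g

166.4000 g


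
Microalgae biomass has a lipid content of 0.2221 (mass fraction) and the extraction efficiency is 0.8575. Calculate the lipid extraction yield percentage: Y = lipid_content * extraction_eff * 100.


Y = lipid_content * extraction_eff * 100
= 0.2221 * 0.8575 * 100
= 19.0451%

19.0451%


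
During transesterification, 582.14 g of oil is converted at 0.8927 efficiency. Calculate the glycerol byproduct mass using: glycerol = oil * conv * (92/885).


glycerol = oil * conv * (92/885)
= 582.14 * 0.8927 * 92 / 885
= 54.0229 g

54.0229 g


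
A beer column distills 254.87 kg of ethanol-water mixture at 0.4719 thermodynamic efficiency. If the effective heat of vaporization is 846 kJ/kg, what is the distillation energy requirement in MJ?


E = m * 846 / (eta * 1000)
= 254.87 * 846 / (0.4719 * 1000)
= 456.9189 MJ

456.9189 MJ


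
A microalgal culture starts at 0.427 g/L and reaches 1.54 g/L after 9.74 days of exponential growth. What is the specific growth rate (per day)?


mu = ln(X2/X1) / dt
= ln(1.54/0.427) / 9.74
= 0.1317 per day

0.1317 per day


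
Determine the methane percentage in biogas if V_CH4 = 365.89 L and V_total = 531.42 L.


CH4% = V_CH4 / V_total * 100
= 365.89 / 531.42 * 100
= 68.8514%

68.8514%


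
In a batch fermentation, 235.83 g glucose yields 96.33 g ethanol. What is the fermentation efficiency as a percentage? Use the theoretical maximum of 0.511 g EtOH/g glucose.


Fermentation efficiency = (actual / (0.511 * glucose)) * 100
= (96.33 / (0.511 * 235.83)) * 100
= 79.9359%

79.9359%


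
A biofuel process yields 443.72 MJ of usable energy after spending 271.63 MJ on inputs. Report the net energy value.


NEV = E_out - E_in
= 443.72 - 271.63
= 172.0900 MJ

172.0900 MJ


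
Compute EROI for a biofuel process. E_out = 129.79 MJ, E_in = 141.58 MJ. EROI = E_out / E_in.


EROI = E_out / E_in
= 129.79 / 141.58
= 0.9167

0.9167


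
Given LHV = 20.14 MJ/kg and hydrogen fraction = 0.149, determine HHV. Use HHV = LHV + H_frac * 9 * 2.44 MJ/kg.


HHV = LHV + H_frac * 9 * 2.44
= 20.14 + 0.149 * 9 * 2.44
= 23.4120 MJ/kg

23.4120 MJ/kg


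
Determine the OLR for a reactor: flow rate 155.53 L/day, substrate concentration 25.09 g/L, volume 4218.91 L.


OLR = Q * S / V
= 155.53 * 25.09 / 4218.91
= 0.9249 g/L/day

0.9249 g/L/day


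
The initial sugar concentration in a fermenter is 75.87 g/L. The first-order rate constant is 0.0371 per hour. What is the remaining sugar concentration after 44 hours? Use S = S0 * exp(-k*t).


S = S0 * exp(-k * t)
S = 75.87 * exp(-0.0371 * 44)
S = 14.8295 g/L

14.8295 g/L


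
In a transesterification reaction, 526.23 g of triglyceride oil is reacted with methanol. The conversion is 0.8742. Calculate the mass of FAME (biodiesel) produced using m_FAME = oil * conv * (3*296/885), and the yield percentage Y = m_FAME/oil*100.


m_FAME = oil * conv * (3 * 296 / 885) = oil * conv * (888/885)
= 526.23 * 0.8742 * 888 / 885
= 461.5897 g
Y = m_FAME / oil * 100 = conv * (888/885) * 100
= 0.8742 * 888 / 885 * 100
= 87.72%

461.5897 g FAME; Y = 87.72%


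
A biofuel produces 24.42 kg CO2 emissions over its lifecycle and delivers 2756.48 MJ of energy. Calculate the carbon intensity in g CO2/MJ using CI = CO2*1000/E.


CI = CO2 * 1000 / E
= 24.42 * 1000 / 2756.48
= 8.8591 g CO2/MJ

8.8591 g CO2/MJ


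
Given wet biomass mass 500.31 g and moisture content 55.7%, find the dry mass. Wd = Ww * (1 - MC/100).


Wd = Ww * (1 - MC/100)
= 500.31 * (1 - 55.7/100)
= 221.6373 g

221.6373 g


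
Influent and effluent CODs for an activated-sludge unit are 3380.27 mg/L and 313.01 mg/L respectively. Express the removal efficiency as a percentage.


eta = (COD_in - COD_out) / COD_in * 100
= (3380.27 - 313.01) / 3380.27 * 100
= 90.7401%

90.7401%


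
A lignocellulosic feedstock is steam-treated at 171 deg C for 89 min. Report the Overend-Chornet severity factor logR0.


logR0 = log10(t * exp((T - 100) / 14.75))
= log10(89 * exp((171 - 100) / 14.75))
= 4.0399

4.0399


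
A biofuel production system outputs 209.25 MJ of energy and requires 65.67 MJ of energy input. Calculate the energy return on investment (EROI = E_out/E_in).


EROI = E_out / E_in
= 209.25 / 65.67
= 3.1864

3.1864


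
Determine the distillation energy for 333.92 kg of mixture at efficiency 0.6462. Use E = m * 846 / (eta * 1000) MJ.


E = m * 846 / (eta * 1000)
= 333.92 * 846 / (0.6462 * 1000)
= 437.1655 MJ

437.1655 MJ


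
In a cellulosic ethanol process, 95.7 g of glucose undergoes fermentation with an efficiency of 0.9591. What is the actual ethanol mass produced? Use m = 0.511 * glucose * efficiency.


Actual ethanol: m = 0.511 * 95.7 * 0.9591
m = 46.9026 g

46.9026 g


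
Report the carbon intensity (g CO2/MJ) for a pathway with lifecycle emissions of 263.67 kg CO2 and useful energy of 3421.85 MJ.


CI = CO2 * 1000 / E
= 263.67 * 1000 / 3421.85
= 77.0548 g CO2/MJ

77.0548 g CO2/MJ


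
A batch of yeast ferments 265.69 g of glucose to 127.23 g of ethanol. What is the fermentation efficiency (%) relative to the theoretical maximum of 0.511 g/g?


Fermentation efficiency = (actual / (0.511 * glucose)) * 100
= (127.23 / (0.511 * 265.69)) * 100
= 93.7116%

93.7116%


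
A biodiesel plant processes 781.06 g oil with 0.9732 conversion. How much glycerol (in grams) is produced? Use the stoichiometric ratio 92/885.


glycerol = oil * conv * (92/885)
= 781.06 * 0.9732 * 92 / 885
= 79.0189 g

79.0189 g


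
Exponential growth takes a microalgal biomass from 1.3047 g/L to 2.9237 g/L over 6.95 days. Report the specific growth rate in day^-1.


mu = ln(X2/X1) / dt
= ln(2.9237/1.3047) / 6.95
= 0.1161 per day

0.1161 per day


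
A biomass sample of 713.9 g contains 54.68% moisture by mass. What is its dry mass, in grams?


Wd = Ww * (1 - MC/100)
= 713.9 * (1 - 54.68/100)
= 323.5395 g

323.5395 g


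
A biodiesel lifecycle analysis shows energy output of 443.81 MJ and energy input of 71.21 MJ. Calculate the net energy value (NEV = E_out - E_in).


NEV = E_out - E_in
= 443.81 - 71.21
= 372.6000 MJ

372.6000 MJ


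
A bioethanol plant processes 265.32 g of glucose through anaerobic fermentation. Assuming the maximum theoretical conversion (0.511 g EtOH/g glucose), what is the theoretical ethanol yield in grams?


Theoretical ethanol yield: m_EtOH = 0.511 * m_glucose
m_EtOH = 0.511 * 265.32 = 135.5785 g

135.5785 g


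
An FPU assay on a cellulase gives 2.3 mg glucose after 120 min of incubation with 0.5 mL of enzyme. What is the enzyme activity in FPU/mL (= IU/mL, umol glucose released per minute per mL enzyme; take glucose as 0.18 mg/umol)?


Activity = glucose_mg / (0.18 mg/umol * V_mL * t_min)
= 2.3 / (0.18 * 0.5 * 120)
= 0.2130 FPU/mL

0.2130 FPU/mL


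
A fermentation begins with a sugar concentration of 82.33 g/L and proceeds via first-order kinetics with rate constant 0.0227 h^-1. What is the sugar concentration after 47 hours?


S = S0 * exp(-k * t)
S = 82.33 * exp(-0.0227 * 47)
S = 28.3276 g/L

28.3276 g/L


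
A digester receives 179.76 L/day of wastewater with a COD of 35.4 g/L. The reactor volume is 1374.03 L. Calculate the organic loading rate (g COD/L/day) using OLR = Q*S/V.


OLR = Q * S / V
= 179.76 * 35.4 / 1374.03
= 4.6313 g/L/day

4.6313 g/L/day


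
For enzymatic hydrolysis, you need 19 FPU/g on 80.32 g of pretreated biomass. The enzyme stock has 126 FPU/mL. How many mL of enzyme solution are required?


V = dosage * m_sub / activity
V = 19 * 80.32 / 126
V = 12.1117 mL

12.1117 mL


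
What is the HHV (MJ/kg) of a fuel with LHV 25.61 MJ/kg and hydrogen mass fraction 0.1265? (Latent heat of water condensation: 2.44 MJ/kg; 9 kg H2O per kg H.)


HHV = LHV + H_frac * 9 * 2.44
= 25.61 + 0.1265 * 9 * 2.44
= 28.3879 MJ/kg

28.3879 MJ/kg


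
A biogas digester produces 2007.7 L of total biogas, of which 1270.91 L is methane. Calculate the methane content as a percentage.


CH4% = V_CH4 / V_total * 100
= 1270.91 / 2007.7 * 100
= 63.3018%

63.3018%


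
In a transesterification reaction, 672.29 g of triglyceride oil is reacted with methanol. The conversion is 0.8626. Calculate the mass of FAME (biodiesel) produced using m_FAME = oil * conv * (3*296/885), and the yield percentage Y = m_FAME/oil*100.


m_FAME = oil * conv * (3 * 296 / 885) = oil * conv * (888/885)
= 672.29 * 0.8626 * 888 / 885
= 581.8832 g
Y = m_FAME / oil * 100 = conv * (888/885) * 100
= 0.8626 * 888 / 885 * 100
= 86.55%

581.8832 g FAME; Y = 86.55%


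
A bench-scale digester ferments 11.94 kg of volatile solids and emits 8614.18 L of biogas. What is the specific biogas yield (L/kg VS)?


Y = V / VS
= 8614.18 / 11.94
= 721.4556 L/kg VS

721.4556 L/kg VS


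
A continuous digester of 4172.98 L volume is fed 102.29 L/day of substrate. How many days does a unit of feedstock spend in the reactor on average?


HRT = V / Q
= 4172.98 / 102.29
= 40.7956 days

40.7956 days


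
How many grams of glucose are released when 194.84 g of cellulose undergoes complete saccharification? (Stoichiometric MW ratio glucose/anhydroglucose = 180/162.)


glucose = cellulose * 180/162
= 194.84 * 180/162
= 216.4889 g

216.4889 g


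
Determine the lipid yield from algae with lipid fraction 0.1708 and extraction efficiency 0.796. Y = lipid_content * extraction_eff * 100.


Y = lipid_content * extraction_eff * 100
= 0.1708 * 0.796 * 100
= 13.5957%

13.5957%


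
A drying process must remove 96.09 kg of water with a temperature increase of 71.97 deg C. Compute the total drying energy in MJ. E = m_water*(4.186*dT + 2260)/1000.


E = m_water * (4.186 * dT + 2260) / 1000
= 96.09 * (4.186 * 71.97 + 2260) / 1000
= 246.1121 MJ

246.1121 MJ


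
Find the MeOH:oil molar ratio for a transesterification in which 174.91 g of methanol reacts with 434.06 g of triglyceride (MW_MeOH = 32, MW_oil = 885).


Molar ratio = n_MeOH / n_oil = (MeOH/32) / (oil/885) = (MeOH * 885) / (32 * oil)
= (174.91 * 885) / (32 * 434.06)
= 11.1444

11.1444


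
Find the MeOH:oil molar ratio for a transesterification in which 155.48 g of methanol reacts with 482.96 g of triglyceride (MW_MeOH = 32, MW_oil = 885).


Molar ratio = n_MeOH / n_oil = (MeOH/32) / (oil/885) = (MeOH * 885) / (32 * oil)
= (155.48 * 885) / (32 * 482.96)
= 8.9034

8.9034


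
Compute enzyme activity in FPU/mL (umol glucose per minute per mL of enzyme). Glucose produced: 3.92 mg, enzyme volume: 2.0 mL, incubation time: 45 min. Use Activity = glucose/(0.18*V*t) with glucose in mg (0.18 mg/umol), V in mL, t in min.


Activity = glucose_mg / (0.18 mg/umol * V_mL * t_min)
= 3.92 / (0.18 * 2.0 * 45)
= 0.2420 FPU/mL

0.2420 FPU/mL


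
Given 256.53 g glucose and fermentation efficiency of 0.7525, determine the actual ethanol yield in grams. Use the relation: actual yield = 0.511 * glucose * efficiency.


Actual ethanol: m = 0.511 * 256.53 * 0.7525
m = 98.6428 g

98.6428 g


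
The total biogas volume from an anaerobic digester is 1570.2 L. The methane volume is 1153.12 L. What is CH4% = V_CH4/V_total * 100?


CH4% = V_CH4 / V_total * 100
= 1153.12 / 1570.2 * 100
= 73.4378%

73.4378%


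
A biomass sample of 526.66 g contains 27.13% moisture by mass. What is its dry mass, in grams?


Wd = Ww * (1 - MC/100)
= 526.66 * (1 - 27.13/100)
= 383.7771 g

383.7771 g


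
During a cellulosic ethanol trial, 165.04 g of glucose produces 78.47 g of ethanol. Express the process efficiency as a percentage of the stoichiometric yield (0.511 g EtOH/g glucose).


Fermentation efficiency = (actual / (0.511 * glucose)) * 100
= (78.47 / (0.511 * 165.04)) * 100
= 93.0451%

93.0451%


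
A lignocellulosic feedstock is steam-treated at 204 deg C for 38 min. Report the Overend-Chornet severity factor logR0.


logR0 = log10(t * exp((T - 100) / 14.75))
= log10(38 * exp((204 - 100) / 14.75))
= 4.6419

4.6419


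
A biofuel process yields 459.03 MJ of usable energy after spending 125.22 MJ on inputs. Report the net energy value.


NEV = E_out - E_in
= 459.03 - 125.22
= 333.8100 MJ

333.8100 MJ


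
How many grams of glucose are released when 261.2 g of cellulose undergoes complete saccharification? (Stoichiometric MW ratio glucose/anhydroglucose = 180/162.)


glucose = cellulose * 180/162
= 261.2 * 180/162
= 290.2222 g

290.2222 g


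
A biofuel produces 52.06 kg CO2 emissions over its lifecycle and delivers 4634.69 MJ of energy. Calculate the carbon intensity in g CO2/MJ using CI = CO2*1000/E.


CI = CO2 * 1000 / E
= 52.06 * 1000 / 4634.69
= 11.2327 g CO2/MJ

11.2327 g CO2/MJ


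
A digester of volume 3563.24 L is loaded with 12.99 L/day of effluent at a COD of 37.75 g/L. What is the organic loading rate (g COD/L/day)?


OLR = Q * S / V
= 12.99 * 37.75 / 3563.24
= 0.1376 g/L/day

0.1376 g/L/day


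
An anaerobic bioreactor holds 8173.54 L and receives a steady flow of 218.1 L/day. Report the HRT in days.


HRT = V / Q
= 8173.54 / 218.1
= 37.4761 days

37.4761 days


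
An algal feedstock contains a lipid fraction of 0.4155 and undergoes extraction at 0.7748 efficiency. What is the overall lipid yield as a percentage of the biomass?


Y = lipid_content * extraction_eff * 100
= 0.4155 * 0.7748 * 100
= 32.1929%

32.1929%


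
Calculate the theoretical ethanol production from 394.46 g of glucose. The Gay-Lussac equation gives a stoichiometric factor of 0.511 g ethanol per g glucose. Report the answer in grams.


Theoretical ethanol yield: m_EtOH = 0.511 * m_glucose
m_EtOH = 0.511 * 394.46 = 201.5691 g

201.5691 g


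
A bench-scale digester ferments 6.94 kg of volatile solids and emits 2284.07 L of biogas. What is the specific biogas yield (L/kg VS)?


Y = V / VS
= 2284.07 / 6.94
= 329.1167 L/kg VS

329.1167 L/kg VS


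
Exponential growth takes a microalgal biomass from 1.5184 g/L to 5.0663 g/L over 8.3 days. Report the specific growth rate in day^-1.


mu = ln(X2/X1) / dt
= ln(5.0663/1.5184) / 8.3
= 0.1452 per day

0.1452 per day


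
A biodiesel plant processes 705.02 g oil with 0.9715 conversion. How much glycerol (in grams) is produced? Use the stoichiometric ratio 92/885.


glycerol = oil * conv * (92/885)
= 705.02 * 0.9715 * 92 / 885
= 71.2014 g

71.2014 g


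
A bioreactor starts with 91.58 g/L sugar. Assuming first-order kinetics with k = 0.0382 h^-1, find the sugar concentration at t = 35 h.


S = S0 * exp(-k * t)
S = 91.58 * exp(-0.0382 * 35)
S = 24.0519 g/L

24.0519 g/L


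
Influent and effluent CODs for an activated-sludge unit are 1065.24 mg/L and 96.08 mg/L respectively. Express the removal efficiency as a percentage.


eta = (COD_in - COD_out) / COD_in * 100
= (1065.24 - 96.08) / 1065.24 * 100
= 90.9804%

90.9804%


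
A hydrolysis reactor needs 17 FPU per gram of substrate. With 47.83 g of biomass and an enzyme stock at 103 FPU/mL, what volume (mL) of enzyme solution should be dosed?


V = dosage * m_sub / activity
V = 17 * 47.83 / 103
V = 7.8943 mL

7.8943 mL


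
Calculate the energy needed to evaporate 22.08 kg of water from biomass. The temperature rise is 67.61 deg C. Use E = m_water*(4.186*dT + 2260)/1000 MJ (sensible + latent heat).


E = m_water * (4.186 * dT + 2260) / 1000
= 22.08 * (4.186 * 67.61 + 2260) / 1000
= 56.1498 MJ

56.1498 MJ


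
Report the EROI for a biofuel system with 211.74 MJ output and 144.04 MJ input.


EROI = E_out / E_in
= 211.74 / 144.04
= 1.4700

1.4700


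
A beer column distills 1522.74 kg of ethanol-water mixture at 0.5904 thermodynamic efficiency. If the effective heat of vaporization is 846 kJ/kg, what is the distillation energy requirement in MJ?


E = m * 846 / (eta * 1000)
= 1522.74 * 846 / (0.5904 * 1000)
= 2181.9750 MJ

2181.9750 MJ


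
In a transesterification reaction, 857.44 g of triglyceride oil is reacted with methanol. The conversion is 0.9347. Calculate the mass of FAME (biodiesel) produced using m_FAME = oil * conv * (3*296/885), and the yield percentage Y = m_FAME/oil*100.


m_FAME = oil * conv * (3 * 296 / 885) = oil * conv * (888/885)
= 857.44 * 0.9347 * 888 / 885
= 804.1659 g
Y = m_FAME / oil * 100 = conv * (888/885) * 100
= 0.9347 * 888 / 885 * 100
= 93.79%

804.1659 g FAME; Y = 93.79%


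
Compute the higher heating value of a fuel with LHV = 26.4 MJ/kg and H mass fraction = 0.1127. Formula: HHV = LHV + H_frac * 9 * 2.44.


HHV = LHV + H_frac * 9 * 2.44
= 26.4 + 0.1127 * 9 * 2.44
= 28.8749 MJ/kg

28.8749 MJ/kg
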